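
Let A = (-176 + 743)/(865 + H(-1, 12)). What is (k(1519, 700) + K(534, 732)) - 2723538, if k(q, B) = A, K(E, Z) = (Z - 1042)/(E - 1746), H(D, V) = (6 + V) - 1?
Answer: -5776622192/2121 ≈ -2.7235e+6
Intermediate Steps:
H(D, V) = 5 + V
K(E, Z) = (-1042 + Z)/(-1746 + E)
A = 9/14 (A = (-176 + 743)/(865 + (5 + 12)) = 567/(865 + 17) = 567/882 = 567*(1/882) = 9/14 ≈ 0.64286)
k(q, B) = 9/14
(k(1519, 700) + K(534, 732)) - 2723538 = (9/14 + (-1042 + 732)/(-1746 + 534)) - 2723538 = (9/14 - 310/(-1212)) - 2723538 = (9/14 - 1/1212*(-310)) - 2723538 = (9/14 + 155/606) - 2723538 = 1906/2121 - 2723538 = -5776622192/2121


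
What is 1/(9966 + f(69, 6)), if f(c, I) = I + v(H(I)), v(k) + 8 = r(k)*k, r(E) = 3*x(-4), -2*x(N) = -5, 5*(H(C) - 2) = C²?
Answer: 1/10033 ≈ 9.9671e-5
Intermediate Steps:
H(C) = 2 + C²/5
x(N) = 5/2 (x(N) = -½*(-5) = 5/2)
r(E) = 15/2 (r(E) = 3*(5/2) = 15/2)
v(k) = -8 + 15*k/2
f(c, I) = 7 + I + 3*I²/2 (f(c, I) = I + (-8 + 15*(2 + I²/5)/2) = I + (-8 + (15 + 3*I²/2)) = I + (7 + 3*I²/2) = 7 + I + 3*I²/2)
1/(9966 + f(69, 6)) = 1/(9966 + (7 + 6 + (3/2)*6²)) = 1/(9966 + (7 + 6 + (3/2)*36)) = 1/(9966 + (7 + 6 + 54)) = 1/(9966 + 67) = 1/10033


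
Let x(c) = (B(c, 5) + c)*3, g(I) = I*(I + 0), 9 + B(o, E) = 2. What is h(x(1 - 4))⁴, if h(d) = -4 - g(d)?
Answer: 667841990656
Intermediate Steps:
B(o, E) = -7 (B(o, E) = -9 + 2 = -7)
g(I) = I² (g(I) = I*I = I²)
x(c) = -21 + 3*c (x(c) = (-7 + c)*3 = -21 + 3*c)
h(d) = -4 - d²
h(x(1 - 4))⁴ = (-4 - (-21 + 3*(1 - 4))²)⁴ = (-4 - (-21 + 3*(-3))²)⁴ = (-4 - (-21 - 9)²)⁴ = (-4 - 1*(-30)²)⁴ = (-4 - 1*900)⁴ = (-4 - 900)⁴ = (-904)⁴ = 667841990656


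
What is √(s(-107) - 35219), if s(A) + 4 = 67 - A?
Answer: I*√35049 ≈ 187.21*I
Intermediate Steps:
s(A) = 63 - A (s(A) = -4 + (67 - A) = 63 - A)
√(s(-107) - 35219) = √((63 - 1*(-107)) - 35219) = √((63 + 107) - 35219) = √(170 - 35219) = √(-35049) = I*√35049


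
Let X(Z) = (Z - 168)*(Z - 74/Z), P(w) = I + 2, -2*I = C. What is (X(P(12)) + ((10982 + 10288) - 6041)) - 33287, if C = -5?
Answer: -193261/12 ≈ -16105.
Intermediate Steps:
I = 5/2 (I = -½*(-5) = 5/2 ≈ 2.5000)
P(w) = 9/2 (P(w) = 5/2 + 2 = 9/2)
X(Z) = (-168 + Z)*(Z - 74/Z)
(X(P(12)) + ((10982 + 10288) - 6041)) - 33287 = ((-74 + (9/2)² - 168*9/2 + 12432/(9/2)) + ((10982 + 10288) - 6041)) - 33287 = ((-74 + 81/4 - 756 + 12432*(2/9)) + (21270 - 6041)) - 33287 = ((-74 + 81/4 - 756 + 8288/3) + 15229) - 33287 = (23435/12 + 15229) - 33287 = 206183/12 - 33287 = -193261/12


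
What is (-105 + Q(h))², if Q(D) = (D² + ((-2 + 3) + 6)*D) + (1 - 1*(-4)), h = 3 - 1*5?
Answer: 12100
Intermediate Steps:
h = -2 (h = 3 - 5 = -2)
Q(D) = 5 + D² + 7*D (Q(D) = (D² + (1 + 6)*D) + (1 + 4) = (D² + 7*D) + 5 = 5 + D² + 7*D)
(-105 + Q(h))² = (-105 + (5 + (-2)² + 7*(-2)))² = (-105 + (5 + 4 - 14))² = (-105 - 5)² = (-110)² = 12100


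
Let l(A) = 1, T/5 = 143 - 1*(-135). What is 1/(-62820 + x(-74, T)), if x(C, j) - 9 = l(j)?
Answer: -1/62810 ≈ -1.5921e-5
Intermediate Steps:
T = 1390 (T = 5*(143 - 1*(-135)) = 5*(143 + 135) = 5*278 = 1390)
x(C, j) = 10 (x(C, j) = 9 + 1 = 10)
1/(-62820 + x(-74, T)) = 1/(-62820 + 10) = 1/(-62810) = -1/62810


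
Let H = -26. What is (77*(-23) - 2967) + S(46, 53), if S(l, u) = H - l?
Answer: -4810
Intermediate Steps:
S(l, u) = -26 - l
(77*(-23) - 2967) + S(46, 53) = (77*(-23) - 2967) + (-26 - 1*46) = (-1771 - 2967) + (-26 - 46) = -4738 - 72 = -4810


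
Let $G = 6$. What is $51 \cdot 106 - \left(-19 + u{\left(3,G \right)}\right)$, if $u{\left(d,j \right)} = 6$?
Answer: $5419$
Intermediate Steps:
$51 \cdot 106 - \left(-19 + u{\left(3,G \right)}\right) = 51 \cdot 106 + \left(19 - 6\right) = 5406 + \left(19 - 6\right) = 5406 + 13 = 5419$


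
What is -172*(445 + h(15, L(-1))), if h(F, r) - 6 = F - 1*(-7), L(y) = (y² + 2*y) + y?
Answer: -81356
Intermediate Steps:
L(y) = y² + 3*y
h(F, r) = 13 + F (h(F, r) = 6 + (F - 1*(-7)) = 6 + (F + 7) = 6 + (7 + F) = 13 + F)
-172*(445 + h(15, L(-1))) = -172*(445 + (13 + 15)) = -172*(445 + 28) = -172*473 = -81356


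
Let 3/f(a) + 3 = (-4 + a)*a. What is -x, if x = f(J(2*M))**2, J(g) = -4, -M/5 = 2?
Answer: -9/841 ≈ -0.010702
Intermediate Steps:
M = -10 (M = -5*2 = -10)
f(a) = 3/(-3 + a*(-4 + a)) (f(a) = 3/(-3 + (-4 + a)*a) = 3/(-3 + a*(-4 + a)))
x = 9/841 (x = (3/(-3 + (-4)**2 - 4*(-4)))**2 = (3/(-3 + 16 + 16))**2 = (3/29)**2 = 9/841 ≈ 0.010702)
-x = -1*9/841 = -9/841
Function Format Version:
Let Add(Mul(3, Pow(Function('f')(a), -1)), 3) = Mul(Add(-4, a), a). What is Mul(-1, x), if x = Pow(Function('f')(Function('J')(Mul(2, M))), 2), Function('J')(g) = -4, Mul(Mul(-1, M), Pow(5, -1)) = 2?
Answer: Rational(-9, 841) ≈ -0.010702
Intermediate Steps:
M = -10 (M = Mul(-5, 2) = -10)
Function('f')(a) = Mul(3, Pow(Add(-3, Mul(a, Add(-4, a))), -1)) (Function('f')(a) = Mul(3, Pow(Add(-3, Mul(Add(-4, a), a)), -1)) = Mul(3, Pow(Add(-3, Mul(a, Add(-4, a))), -1)))
x = Rational(9, 841) (x = Pow(Mul(3, Pow(Add(-3, Pow(-4, 2), Mul(-4, -4)), -1)), 2) = Pow(Mul(3, Pow(Add(-3, 16, 16), -1)), 2) = Pow(Mul(3, Pow(29, -1)), 2) = Pow(Mul(3, Rational(1, 29)), 2) = Pow(Rational(3, 29), 2) = Rational(9, 841) ≈ 0.010702)
Mul(-1, x) = Mul(-1, Rational(9, 841)) = Rational(-9, 841)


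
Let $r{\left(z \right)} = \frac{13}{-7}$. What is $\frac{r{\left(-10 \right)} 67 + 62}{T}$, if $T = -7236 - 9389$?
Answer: $\frac{23}{6125} \approx 0.0037551$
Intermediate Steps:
$r{\left(z \right)} = - \frac{13}{7}$ ($r{\left(z \right)} = 13 \left(- \frac{1}{7}\right) = - \frac{13}{7}$)
$T = -16625$ ($T = -7236 - 9389 = -16625$)
$\frac{r{\left(-10 \right)} 67 + 62}{T} = \frac{\left(- \frac{13}{7}\right) 67 + 62}{-16625} = \left(- \frac{871}{7} + 62\right) \left(- \frac{1}{16625}\right) = \left(- \frac{437}{7}\right) \left(- \frac{1}{16625}\right) = \frac{23}{6125}$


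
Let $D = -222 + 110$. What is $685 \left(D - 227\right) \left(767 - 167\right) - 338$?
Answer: $-139329338$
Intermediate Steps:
$D = -112$
$685 \left(D - 227\right) \left(767 - 167\right) - 338 = 685 \left(-112 - 227\right) \left(767 - 167\right) - 338 = 685 \left(\left(-339\right) 600\right) - 338 = 685 \left(-203400\right) - 338 = -139329000 - 338 = -139329338$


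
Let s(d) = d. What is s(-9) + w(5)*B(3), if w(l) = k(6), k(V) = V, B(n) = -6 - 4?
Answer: -69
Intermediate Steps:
B(n) = -10
w(l) = 6
s(-9) + w(5)*B(3) = -9 + 6*(-10) = -9 - 60 = -69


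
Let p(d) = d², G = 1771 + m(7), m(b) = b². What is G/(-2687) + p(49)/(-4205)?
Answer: -14104587/11298835 ≈ -1.2483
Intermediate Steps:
G = 1820 (G = 1771 + 7² = 1771 + 49 = 1820)
G/(-2687) + p(49)/(-4205) = 1820/(-2687) + 49²/(-4205) = 1820*(-1/2687) + 2401*(-1/4205) = -1820/2687 - 2401/4205 = -14104587/11298835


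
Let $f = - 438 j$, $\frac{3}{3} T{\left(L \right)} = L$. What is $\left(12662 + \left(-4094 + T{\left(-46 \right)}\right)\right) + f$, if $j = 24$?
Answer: $-1990$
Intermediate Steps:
$T{\left(L \right)} = L$
$f = -10512$ ($f = \left(-438\right) 24 = -10512$)
$\left(12662 + \left(-4094 + T{\left(-46 \right)}\right)\right) + f = \left(12662 - 4140\right) - 10512 = 8522 - 10512 = -1990$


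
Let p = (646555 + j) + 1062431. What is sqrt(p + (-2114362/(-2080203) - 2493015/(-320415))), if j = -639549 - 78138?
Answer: sqrt(1957325791726976958704101866)/44435216283 ≈ 995.64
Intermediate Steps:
j = -717687
p = 991299 (p = (646555 - 717687) + 1062431 = -71132 + 1062431 = 991299)
sqrt(p + (-2114362/(-2080203) - 2493015/(-320415))) = sqrt(991299 + (-2114362/(-2080203) - 2493015/(-320415))) = sqrt(991299 + (-2114362*(-1/2080203) - 2493015*(-1/320415))) = sqrt(991299 + (2114362/2080203 + 166201/21361)) = sqrt(991299 + 390896705485/44435216283) = sqrt(44048976362827102/44435216283) = sqrt(1957325791726976958704101866)/44435216283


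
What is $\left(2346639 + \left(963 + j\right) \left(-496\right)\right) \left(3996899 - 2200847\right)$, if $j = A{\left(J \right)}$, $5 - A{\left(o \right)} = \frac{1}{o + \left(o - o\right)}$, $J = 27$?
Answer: $\frac{30171454278412}{9} \approx 3.3524 \cdot 10^{12}$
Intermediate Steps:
$A{\left(o \right)} = 5 - \frac{1}{o}$ ($A{\left(o \right)} = 5 - \frac{1}{o + \left(o - o\right)} = 5 - \frac{1}{o + 0} = 5 - \frac{1}{o}$)
$j = \frac{134}{27}$ ($j = 5 - \frac{1}{27} = \frac{134}{27} \approx 4.963$)
$\left(2346639 + \left(963 + j\right) \left(-496\right)\right) \left(3996899 - 2200847\right) = \left(2346639 + \left(963 + \frac{134}{27}\right) \left(-496\right)\right) \left(3996899 - 2200847\right) = \left(2346639 + \frac{26135}{27} \left(-496\right)\right) 1796052 = \left(2346639 - \frac{12962960}{27}\right) 1796052 = \frac{50396293}{27} \cdot 1796052 = \frac{30171454278412}{9}$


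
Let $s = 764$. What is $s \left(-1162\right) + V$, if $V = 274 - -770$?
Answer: $-886724$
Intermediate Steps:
$V = 1044$ ($V = 274 + 770 = 1044$)
$s \left(-1162\right) + V = 764 \left(-1162\right) + 1044 = -887768 + 1044 = -886724$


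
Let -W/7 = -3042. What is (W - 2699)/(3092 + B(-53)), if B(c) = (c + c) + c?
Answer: 18595/2933 ≈ 6.3399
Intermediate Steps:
W = 21294 (W = -7*(-3042) = 21294)
B(c) = 3*c (B(c) = 2*c + c = 3*c)
(W - 2699)/(3092 + B(-53)) = (21294 - 2699)/(3092 + 3*(-53)) = 18595/(3092 - 159) = 18595/2933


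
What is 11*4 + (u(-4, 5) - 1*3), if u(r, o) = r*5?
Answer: 21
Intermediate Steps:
u(r, o) = 5*r
11*4 + (u(-4, 5) - 1*3) = 11*4 + (5*(-4) - 1*3) = 44 + (-20 - 3) = 44 - 23 = 21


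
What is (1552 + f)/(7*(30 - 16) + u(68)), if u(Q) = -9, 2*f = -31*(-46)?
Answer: 2265/89 ≈ 25.449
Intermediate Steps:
f = 713 (f = (-31*(-46))/2 = (½)*1426 = 713)
(1552 + f)/(7*(30 - 16) + u(68)) = (1552 + 713)/(7*(30 - 16) - 9) = 2265/(7*14 - 9) = 2265/(98 - 9) = 2265/89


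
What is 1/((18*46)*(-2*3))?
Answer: -1/4968 ≈ -0.00020129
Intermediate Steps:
1/((18*46)*(-2*3)) = 1/(828*(-6)) = 1/(-4968) = -1/4968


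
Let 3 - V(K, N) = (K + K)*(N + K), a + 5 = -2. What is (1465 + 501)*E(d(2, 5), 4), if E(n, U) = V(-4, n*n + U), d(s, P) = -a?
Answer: 776570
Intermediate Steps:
a = -7 (a = -5 - 2 = -7)
d(s, P) = 7 (d(s, P) = -1*(-7) = 7)
V(K, N) = 3 - 2*K*(K + N) (V(K, N) = 3 - (K + K)*(N + K) = 3 - 2*K*(K + N))
E(n, U) = -29 + 8*U + 8*n² (E(n, U) = 3 - 2*(-4)² - 2*(-4)*(n*n + U) = 3 - 2*16 - 2*(-4)*(n² + U) = 3 - 32 - 2*(-4)*(U + n²) = 3 - 32 + (8*U + 8*n²) = -29 + 8*U + 8*n²)
(1465 + 501)*E(d(2, 5), 4) = (1465 + 501)*(-29 + 8*4 + 8*7²) = 1966*(-29 + 32 + 8*49) = 1966*(-29 + 32 + 392) = 1966*395 = 776570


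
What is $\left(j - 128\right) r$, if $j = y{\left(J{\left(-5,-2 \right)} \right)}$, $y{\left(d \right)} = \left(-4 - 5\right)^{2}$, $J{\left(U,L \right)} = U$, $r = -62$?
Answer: $2914$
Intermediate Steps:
$y{\left(d \right)} = 81$ ($y{\left(d \right)} = \left(-9\right)^{2} = 81$)
$j = 81$
$\left(j - 128\right) r = \left(81 - 128\right) \left(-62\right) = \left(-47\right) \left(-62\right) = 2914$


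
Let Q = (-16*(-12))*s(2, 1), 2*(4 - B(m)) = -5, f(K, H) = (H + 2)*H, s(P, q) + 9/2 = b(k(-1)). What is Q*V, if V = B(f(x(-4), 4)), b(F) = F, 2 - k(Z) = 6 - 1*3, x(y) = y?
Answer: -6864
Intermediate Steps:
k(Z) = -1 (k(Z) = 2 - (6 - 1*3) = 2 - (6 - 3) = 2 - 1*3 = 2 - 3 = -1)
s(P, q) = -11/2 (s(P, q) = -9/2 - 1 = -11/2)
f(K, H) = H*(2 + H) (f(K, H) = (2 + H)*H = H*(2 + H))
B(m) = 13/2 (B(m) = 4 - ½*(-5) = 4 + 5/2 = 13/2)
V = 13/2 ≈ 6.5000
Q = -1056 (Q = -16*(-12)*(-11/2) = 192*(-11/2) = -1056)
Q*V = -1056*13/2 = -6864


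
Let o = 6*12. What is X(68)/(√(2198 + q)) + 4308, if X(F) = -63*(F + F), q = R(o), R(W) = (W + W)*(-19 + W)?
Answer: 4308 - 4284*√9830/4915 ≈ 4221.6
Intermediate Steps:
o = 72
R(W) = 2*W*(-19 + W) (R(W) = (2*W)*(-19 + W) = 2*W*(-19 + W))
q = 7632 (q = 2*72*(-19 + 72) = 2*72*53 = 7632)
X(F) = -126*F
X(68)/(√(2198 + q)) + 4308 = (-126*68)/(√(2198 + 7632)) + 4308 = -8568*√9830/9830 + 4308 = -4284*√9830/4915 + 4308 = 4308 - 4284*√9830/4915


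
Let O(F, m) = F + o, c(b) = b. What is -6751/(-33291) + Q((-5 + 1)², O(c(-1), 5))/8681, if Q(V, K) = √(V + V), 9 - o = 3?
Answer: 6751/33291 + 4*√2/8681 ≈ 0.20344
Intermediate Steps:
o = 6 (o = 9 - 1*3 = 9 - 3 = 6)
O(F, m) = 6 + F (O(F, m) = F + 6 = 6 + F)
Q(V, K) = √2*√V (Q(V, K) = √(2*V) = √2*√V)
-6751/(-33291) + Q((-5 + 1)², O(c(-1), 5))/8681 = -6751/(-33291) + (√2*√((-5 + 1)²))/8681 = -6751*(-1/33291) + (√2*√((-4)²))*(1/8681) = 6751/33291 + (√2*√16)*(1/8681) = 6751/33291 + (√2*4)*(1/8681) = 6751/33291 + (4*√2)*(1/8681) = 6751/33291 + 4*√2/8681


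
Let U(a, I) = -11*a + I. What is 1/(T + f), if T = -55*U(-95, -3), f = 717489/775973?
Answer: -775973/44470295141 ≈ -1.7449e-5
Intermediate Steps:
U(a, I) = I - 11*a
f = 717489/775973 (f = 717489*(1/775973) = 717489/775973 ≈ 0.92463)
T = -57310 (T = -55*(-3 - 11*(-95)) = -55*(-3 + 1045) = -55*1042 = -57310)
1/(T + f) = 1/(-57310 + 717489/775973) = 1/(-44470295141/775973) = -775973/44470295141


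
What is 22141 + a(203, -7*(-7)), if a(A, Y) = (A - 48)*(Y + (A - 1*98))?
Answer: 46011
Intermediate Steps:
a(A, Y) = (-48 + A)*(-98 + A + Y) (a(A, Y) = (-48 + A)*(Y + (A - 98)) = (-48 + A)*(Y + (-98 + A)) = (-48 + A)*(-98 + A + Y))
22141 + a(203, -7*(-7)) = 22141 + (4704 + 203² - 146*203 - (-336)*(-7) + 203*(-7*(-7))) = 22141 + (4704 + 41209 - 29638 - 48*49 + 203*49) = 22141 + (4704 + 41209 - 29638 - 2352 + 9947) = 22141 + 23870 = 46011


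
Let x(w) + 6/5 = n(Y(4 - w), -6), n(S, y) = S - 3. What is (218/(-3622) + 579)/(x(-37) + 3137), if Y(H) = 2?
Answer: 2621150/14192807 ≈ 0.18468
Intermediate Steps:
n(S, y) = -3 + S
x(w) = -11/5 (x(w) = -6/5 + (-3 + 2) = -6/5 - 1 = -11/5)
(218/(-3622) + 579)/(x(-37) + 3137) = (218/(-3622) + 579)/(-11/5 + 3137) = (218*(-1/3622) + 579)/(15674/5) = (-109/1811 + 579)*(5/15674) = (1048460/1811)*(5/15674) = 2621150/14192807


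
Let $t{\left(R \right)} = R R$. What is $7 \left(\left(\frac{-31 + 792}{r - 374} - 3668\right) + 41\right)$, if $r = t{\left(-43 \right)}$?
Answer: $- \frac{37443448}{1475} \approx -25385.0$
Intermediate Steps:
$t{\left(R \right)} = R^{2}$
$r = 1849$ ($r = \left(-43\right)^{2} = 1849$)
$7 \left(\left(\frac{-31 + 792}{r - 374} - 3668\right) + 41\right) = 7 \left(\left(\frac{-31 + 792}{1849 - 374} - 3668\right) + 41\right) = 7 \left(\left(\frac{761}{1475} - 3668\right) + 41\right) = 7 \left(- \frac{5409539}{1475} + 41\right) = 7 \left(- \frac{5349064}{1475}\right) = - \frac{37443448}{1475}$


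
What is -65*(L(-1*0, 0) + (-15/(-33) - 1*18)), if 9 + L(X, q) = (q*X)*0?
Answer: 18980/11 ≈ 1725.5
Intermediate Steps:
L(X, q) = -9 (L(X, q) = -9 + (q*X)*0 = -9 + (X*q)*0 = -9 + 0 = -9)
-65*(L(-1*0, 0) + (-15/(-33) - 1*18)) = -65*(-9 + (-15/(-33) - 1*18)) = -65*(-9 + (-15*(-1/33) - 18)) = -65*(-9 + (5/11 - 18)) = -65*(-9 - 193/11) = -65*(-292/11) = 18980/11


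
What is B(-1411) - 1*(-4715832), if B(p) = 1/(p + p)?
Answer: 13308077903/2822 ≈ 4.7158e+6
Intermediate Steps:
B(p) = 1/(2*p)
B(-1411) - 1*(-4715832) = (1/2)/(-1411) - 1*(-4715832) = (1/2)*(-1/1411) + 4715832 = -1/2822 + 4715832 = 13308077903/2822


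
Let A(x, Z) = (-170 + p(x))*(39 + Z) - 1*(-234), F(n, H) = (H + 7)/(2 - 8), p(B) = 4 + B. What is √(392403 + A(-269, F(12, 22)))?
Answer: √1511098/2 ≈ 614.63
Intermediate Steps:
F(n, H) = -7/6 - H/6 (F(n, H) = (7 + H)/(-6) = (7 + H)*(-⅙) = -7/6 - H/6)
A(x, Z) = 234 + (-166 + x)*(39 + Z) (A(x, Z) = (-170 + (4 + x))*(39 + Z) - 1*(-234) = (-166 + x)*(39 + Z) + 234 = 234 + (-166 + x)*(39 + Z))
√(392403 + A(-269, F(12, 22))) = √(392403 + (-6240 - 166*(-7/6 - ⅙*22) + 39*(-269) + (-7/6 - ⅙*22)*(-269))) = √(392403 + (-6240 - 166*(-7/6 - 11/3) - 10491 + (-7/6 - 11/3)*(-269))) = √(392403 + (-6240 - 166*(-29/6) - 10491 - 29/6*(-269))) = √(392403 + (-6240 + 2407/3 - 10491 + 7801/6)) = √(392403 - 29257/2) = √(755549/2) = √1511098/2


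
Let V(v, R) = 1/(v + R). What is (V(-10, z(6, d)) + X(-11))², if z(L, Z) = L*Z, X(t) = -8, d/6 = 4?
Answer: 1147041/17956 ≈ 63.881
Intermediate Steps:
d = 24 (d = 6*4 = 24)
V(v, R) = 1/(R + v)
(V(-10, z(6, d)) + X(-11))² = (1/(6*24 - 10) - 8)² = (1/(144 - 10) - 8)² = (1/134 - 8)² = (-1071/134)² = 1147041/17956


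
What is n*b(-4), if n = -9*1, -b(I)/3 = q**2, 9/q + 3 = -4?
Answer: 2187/49 ≈ 44.633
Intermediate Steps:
q = -9/7 (q = 9/(-3 - 4) = 9/(-7) = 9*(-1/7) = -9/7 ≈ -1.2857)
b(I) = -243/49 (b(I) = -3*(-9/7)**2 = -3*81/49 = -243/49)
n = -9
n*b(-4) = -9*(-243/49) = 2187/49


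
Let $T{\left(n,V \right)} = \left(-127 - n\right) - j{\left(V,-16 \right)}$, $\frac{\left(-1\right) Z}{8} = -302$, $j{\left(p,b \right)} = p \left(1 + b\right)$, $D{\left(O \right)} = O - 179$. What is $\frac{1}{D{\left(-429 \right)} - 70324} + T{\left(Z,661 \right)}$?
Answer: $\frac{522910703}{70932} \approx 7372.0$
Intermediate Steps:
$D{\left(O \right)} = -179 + O$
$Z = 2416$ ($Z = \left(-8\right) \left(-302\right) = 2416$)
$T{\left(n,V \right)} = -127 - n + 15 V$ ($T{\left(n,V \right)} = \left(-127 - n\right) - V \left(1 - 16\right) = \left(-127 - n\right) - V \left(-15\right) = \left(-127 - n\right) - - 15 V = \left(-127 - n\right) + 15 V = -127 - n + 15 V$)
$\frac{1}{D{\left(-429 \right)} - 70324} + T{\left(Z,661 \right)} = \frac{1}{\left(-179 - 429\right) - 70324} - -7372 = \frac{1}{-608 - 70324} - -7372 = \frac{1}{-70932} + 7372 = - \frac{1}{70932} + 7372 = \frac{522910703}{70932}$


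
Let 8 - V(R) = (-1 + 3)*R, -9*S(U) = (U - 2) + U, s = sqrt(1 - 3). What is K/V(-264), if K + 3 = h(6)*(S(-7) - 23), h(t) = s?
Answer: -3/536 - 191*I*sqrt(2)/4824 ≈ -0.005597 - 0.055994*I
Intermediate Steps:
s = I*sqrt(2) (s = sqrt(-2) = I*sqrt(2) ≈ 1.4142*I)
S(U) = 2/9 - 2*U/9 (S(U) = -((U - 2) + U)/9 = -((-2 + U) + U)/9 = -(-2 + 2*U)/9 = 2/9 - 2*U/9)
h(t) = I*sqrt(2)
V(R) = 8 - 2*R (V(R) = 8 - (-1 + 3)*R = 8 - 2*R)
K = -3 - 191*I*sqrt(2)/9 (K = -3 + (I*sqrt(2))*((2/9 - 2/9*(-7)) - 23) = -3 + (I*sqrt(2))*((2/9 + 14/9) - 23) = -3 + (I*sqrt(2))*(16/9 - 23) = -3 + (I*sqrt(2))*(-191/9) = -3 - 191*I*sqrt(2)/9 ≈ -3.0 - 30.013*I)
K/V(-264) = (-3 - 191*I*sqrt(2)/9)/(8 - 2*(-264)) = (-3 - 191*I*sqrt(2)/9)/(8 + 528) = (-3 - 191*I*sqrt(2)/9)/536 = (-3 - 191*I*sqrt(2)/9)*(1/536) = -3/536 - 191*I*sqrt(2)/4824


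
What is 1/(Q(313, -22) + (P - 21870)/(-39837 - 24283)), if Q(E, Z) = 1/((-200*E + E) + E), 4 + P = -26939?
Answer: 1986886440/1512536371 ≈ 1.3136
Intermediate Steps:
P = -26943 (P = -4 - 26939 = -26943)
Q(E, Z) = -1/(198*E) (Q(E, Z) = 1/(-199*E + E) = 1/(-198*E) = -1/(198*E))
1/(Q(313, -22) + (P - 21870)/(-39837 - 24283)) = 1/(-1/198/313 + (-26943 - 21870)/(-39837 - 24283)) = 1/(-1/198*1/313 - 48813/(-64120)) = 1/(-1/61974 - 48813*(-1/64120)) = 1/(-1/61974 + 48813/64120) = 1/(1512536371/1986886440) = 1986886440/1512536371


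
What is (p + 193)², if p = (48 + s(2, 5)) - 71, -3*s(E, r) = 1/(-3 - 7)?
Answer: 26020201/900 ≈ 28911.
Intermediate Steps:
s(E, r) = 1/30 (s(E, r) = -1/(3*(-3 - 7)) = -⅓/(-10) = -⅓*(-⅒) = 1/30)
p = -689/30 (p = (48 + 1/30) - 71 = 1441/30 - 71 = -689/30 ≈ -22.967)
(p + 193)² = (-689/30 + 193)² = (5101/30)² = 26020201/900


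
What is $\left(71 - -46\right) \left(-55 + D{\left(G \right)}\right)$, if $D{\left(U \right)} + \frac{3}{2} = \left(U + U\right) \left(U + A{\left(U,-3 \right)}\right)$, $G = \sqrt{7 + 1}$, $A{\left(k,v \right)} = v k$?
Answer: $- \frac{20709}{2} \approx -10355.0$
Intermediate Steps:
$A{\left(k,v \right)} = k v$
$G = 2 \sqrt{2}$ ($G = \sqrt{8} = 2 \sqrt{2} \approx 2.8284$)
$D{\left(U \right)} = - \frac{3}{2} - 4 U^{2}$ ($D{\left(U \right)} = - \frac{3}{2} + \left(U + U\right) \left(U + U \left(-3\right)\right) = - \frac{3}{2} + 2 U \left(U - 3 U\right) = - \frac{3}{2} + 2 U \left(- 2 U\right) = - \frac{3}{2} - 4 U^{2}$)
$\left(71 - -46\right) \left(-55 + D{\left(G \right)}\right) = \left(71 - -46\right) \left(-55 - \left(\frac{3}{2} + 4 \left(2 \sqrt{2}\right)^{2}\right)\right) = \left(71 + 46\right) \left(-55 - \frac{67}{2}\right) = 117 \left(-55 - \frac{67}{2}\right) = 117 \left(- \frac{177}{2}\right) = - \frac{20709}{2}$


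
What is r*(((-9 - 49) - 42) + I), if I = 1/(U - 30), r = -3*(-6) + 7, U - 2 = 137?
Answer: -272475/109 ≈ -2499.8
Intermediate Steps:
U = 139 (U = 2 + 137 = 139)
r = 25 (r = 18 + 7 = 25)
I = 1/109 (I = 1/(139 - 30) = 1/109 ≈ 0.0091743)
r*(((-9 - 49) - 42) + I) = 25*(((-9 - 49) - 42) + 1/109) = 25*((-58 - 42) + 1/109) = 25*(-100 + 1/109) = 25*(-10899/109) = -272475/109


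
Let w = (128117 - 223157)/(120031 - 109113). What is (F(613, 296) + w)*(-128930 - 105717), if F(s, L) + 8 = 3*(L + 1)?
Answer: -1119917804719/5459 ≈ -2.0515e+8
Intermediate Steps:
F(s, L) = -5 + 3*L (F(s, L) = -8 + 3*(L + 1) = -8 + 3*(1 + L) = -8 + (3 + 3*L) = -5 + 3*L)
w = -47520/5459 (w = -95040/10918 = -95040*1/10918 = -47520/5459 ≈ -8.7049)
(F(613, 296) + w)*(-128930 - 105717) = ((-5 + 3*296) - 47520/5459)*(-128930 - 105717) = ((-5 + 888) - 47520/5459)*(-234647) = (883 - 47520/5459)*(-234647) = (4772777/5459)*(-234647) = -1119917804719/5459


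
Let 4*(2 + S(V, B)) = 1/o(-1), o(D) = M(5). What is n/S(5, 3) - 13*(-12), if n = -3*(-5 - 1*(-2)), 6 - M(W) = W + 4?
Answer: 3792/25 ≈ 151.68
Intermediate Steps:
M(W) = 2 - W (M(W) = 6 - (W + 4) = 6 - (4 + W) = 6 + (-4 - W) = 2 - W)
o(D) = -3 (o(D) = 2 - 1*5 = 2 - 5 = -3)
S(V, B) = -25/12 (S(V, B) = -2 + (1/4)/(-3) = -2 + (1/4)*(-1/3) = -2 - 1/12 = -25/12)
n = 9 (n = -3*(-5 + 2) = -3*(-3) = 9)
n/S(5, 3) - 13*(-12) = 9/(-25/12) - 13*(-12) = 9*(-12/25) + 156 = -108/25 + 156 = 3792/25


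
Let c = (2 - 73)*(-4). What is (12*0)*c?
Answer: 0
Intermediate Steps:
c = 284 (c = -71*(-4) = 284)
(12*0)*c = (12*0)*284 = 0*284 = 0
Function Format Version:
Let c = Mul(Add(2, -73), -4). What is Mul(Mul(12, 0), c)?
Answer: 0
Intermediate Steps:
c = 284 (c = Mul(-71, -4) = 284)
Mul(Mul(12, 0), c) = Mul(Mul(12, 0), 284) = Mul(0, 284) = 0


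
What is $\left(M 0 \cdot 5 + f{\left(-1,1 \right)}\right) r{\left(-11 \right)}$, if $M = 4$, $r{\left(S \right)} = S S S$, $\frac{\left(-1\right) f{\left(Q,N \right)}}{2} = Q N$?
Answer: $-2662$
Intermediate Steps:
$f{\left(Q,N \right)} = - 2 N Q$ ($f{\left(Q,N \right)} = - 2 Q N = - 2 N Q$)
$r{\left(S \right)} = S^{3}$ ($r{\left(S \right)} = S^{2} S = S^{3}$)
$\left(M 0 \cdot 5 + f{\left(-1,1 \right)}\right) r{\left(-11 \right)} = \left(4 \cdot 0 \cdot 5 - 2 \left(-1\right)\right) \left(-11\right)^{3} = \left(4 \cdot 0 + 2\right) \left(-1331\right) = \left(0 + 2\right) \left(-1331\right) = 2 \left(-1331\right) = -2662$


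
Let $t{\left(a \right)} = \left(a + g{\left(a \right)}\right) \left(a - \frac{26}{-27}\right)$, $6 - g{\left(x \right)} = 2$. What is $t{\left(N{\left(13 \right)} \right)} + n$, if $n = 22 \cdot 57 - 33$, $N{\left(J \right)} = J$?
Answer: $\frac{39376}{27} \approx 1458.4$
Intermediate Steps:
$g{\left(x \right)} = 4$ ($g{\left(x \right)} = 6 - 2 = 4$)
$t{\left(a \right)} = \left(4 + a\right) \left(\frac{26}{27} + a\right)$ ($t{\left(a \right)} = \left(a + 4\right) \left(a - \frac{26}{-27}\right) = \left(4 + a\right) \left(a - - \frac{26}{27}\right) = \left(4 + a\right) \left(a + \frac{26}{27}\right) = \left(4 + a\right) \left(\frac{26}{27} + a\right)$)
$n = 1221$ ($n = 1254 - 33 = 1221$)
$t{\left(N{\left(13 \right)} \right)} + n = \left(\frac{104}{27} + 13^{2} + \frac{134}{27} \cdot 13\right) + 1221 = \left(\frac{104}{27} + 169 + \frac{1742}{27}\right) + 1221 = \frac{6409}{27} + 1221 = \frac{39376}{27}$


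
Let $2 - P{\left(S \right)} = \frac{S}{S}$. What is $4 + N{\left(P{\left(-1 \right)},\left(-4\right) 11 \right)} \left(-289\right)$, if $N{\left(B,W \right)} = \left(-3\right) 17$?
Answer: $14743$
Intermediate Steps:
$P{\left(S \right)} = 1$ ($P{\left(S \right)} = 2 - \frac{S}{S} = 2 - 1 = 1$)
$N{\left(B,W \right)} = -51$
$4 + N{\left(P{\left(-1 \right)},\left(-4\right) 11 \right)} \left(-289\right) = 4 - -14739 = 4 + 14739 = 14743$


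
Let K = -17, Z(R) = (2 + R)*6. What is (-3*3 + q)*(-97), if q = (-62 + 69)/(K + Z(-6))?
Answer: 36472/41 ≈ 889.56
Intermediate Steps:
Z(R) = 12 + 6*R
q = -7/41 (q = (-62 + 69)/(-17 + (12 + 6*(-6))) = 7/(-17 + (12 - 36)) = 7/(-17 - 24) = 7/(-41) = 7*(-1/41) = -7/41 ≈ -0.17073)
(-3*3 + q)*(-97) = (-3*3 - 7/41)*(-97) = (-9 - 7/41)*(-97) = -376/41*(-97) = 36472/41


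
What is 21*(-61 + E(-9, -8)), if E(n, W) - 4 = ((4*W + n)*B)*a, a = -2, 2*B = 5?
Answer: 3108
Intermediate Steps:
B = 5/2 (B = (½)*5 = 5/2 ≈ 2.5000)
E(n, W) = 4 - 20*W - 5*n (E(n, W) = 4 + ((4*W + n)*(5/2))*(-2) = 4 + ((n + 4*W)*(5/2))*(-2) = 4 + (10*W + 5*n/2)*(-2) = 4 + (-20*W - 5*n) = 4 - 20*W - 5*n)
21*(-61 + E(-9, -8)) = 21*(-61 + (4 - 20*(-8) - 5*(-9))) = 21*(-61 + (4 + 160 + 45)) = 21*(-61 + 209) = 21*148 = 3108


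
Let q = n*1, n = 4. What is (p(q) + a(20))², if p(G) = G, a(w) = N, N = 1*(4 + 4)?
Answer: 144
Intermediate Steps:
N = 8 (N = 1*8 = 8)
a(w) = 8
q = 4 (q = 4*1 = 4)
(p(q) + a(20))² = (4 + 8)² = 12² = 144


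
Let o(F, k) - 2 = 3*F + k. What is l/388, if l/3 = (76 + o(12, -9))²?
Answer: 33075/388 ≈ 85.245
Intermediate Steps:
o(F, k) = 2 + k + 3*F (o(F, k) = 2 + (3*F + k) = 2 + (k + 3*F) = 2 + k + 3*F)
l = 33075 (l = 3*(76 + (2 - 9 + 3*12))² = 3*(76 + (2 - 9 + 36))² = 3*(76 + 29)² = 3*105² = 3*11025 = 33075)
l/388 = 33075/388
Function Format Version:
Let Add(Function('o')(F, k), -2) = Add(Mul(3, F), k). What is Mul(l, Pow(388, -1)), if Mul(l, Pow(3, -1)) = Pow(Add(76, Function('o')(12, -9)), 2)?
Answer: Rational(33075, 388) ≈ 85.245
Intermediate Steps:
Function('o')(F, k) = Add(2, k, Mul(3, F)) (Function('o')(F, k) = Add(2, Add(Mul(3, F), k)) = Add(2, Add(k, Mul(3, F))) = Add(2, k, Mul(3, F)))
l = 33075 (l = Mul(3, Pow(Add(76, Add(2, -9, Mul(3, 12))), 2)) = Mul(3, Pow(Add(76, Add(2, -9, 36)), 2)) = Mul(3, Pow(Add(76, 29), 2)) = Mul(3, Pow(105, 2)) = Mul(3, 11025) = 33075)
Mul(l, Pow(388, -1)) = Mul(33075, Pow(388, -1)) = Mul(33075, Rational(1, 388)) = Rational(33075, 388)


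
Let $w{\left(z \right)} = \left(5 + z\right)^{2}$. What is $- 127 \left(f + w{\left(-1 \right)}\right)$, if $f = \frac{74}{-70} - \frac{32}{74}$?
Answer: $- \frac{2386457}{1295} \approx -1842.8$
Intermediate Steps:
$f = - \frac{1929}{1295}$ ($f = 74 \left(- \frac{1}{70}\right) - \frac{16}{37} = - \frac{37}{35} - \frac{16}{37} = - \frac{1929}{1295} \approx -1.4896$)
$- 127 \left(f + w{\left(-1 \right)}\right) = - 127 \left(- \frac{1929}{1295} + \left(5 - 1\right)^{2}\right) = - 127 \left(- \frac{1929}{1295} + 4^{2}\right) = - 127 \left(- \frac{1929}{1295} + 16\right) = \left(-127\right) \frac{18791}{1295} = - \frac{2386457}{1295}$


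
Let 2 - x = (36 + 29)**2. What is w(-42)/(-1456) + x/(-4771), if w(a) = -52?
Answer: 123015/133588 ≈ 0.92085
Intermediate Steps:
x = -4223 (x = 2 - (36 + 29)**2 = 2 - 1*65**2 = 2 - 1*4225 = 2 - 4225 = -4223)
w(-42)/(-1456) + x/(-4771) = -52/(-1456) - 4223/(-4771) = -52*(-1/1456) - 4223*(-1/4771) = 1/28 + 4223/4771 = 123015/133588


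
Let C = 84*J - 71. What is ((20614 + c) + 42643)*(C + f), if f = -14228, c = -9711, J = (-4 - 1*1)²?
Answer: -653207654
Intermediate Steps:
J = 25 (J = (-4 - 1)² = (-5)² = 25)
C = 2029 (C = 84*25 - 71 = 2100 - 71 = 2029)
((20614 + c) + 42643)*(C + f) = ((20614 - 9711) + 42643)*(2029 - 14228) = (10903 + 42643)*(-12199) = 53546*(-12199) = -653207654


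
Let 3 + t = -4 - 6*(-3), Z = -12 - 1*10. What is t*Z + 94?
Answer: -148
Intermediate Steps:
Z = -22 (Z = -12 - 10 = -22)
t = 11 (t = -3 + (-4 - 6*(-3)) = -3 + (-4 + 18) = -3 + 14 = 11)
t*Z + 94 = 11*(-22) + 94 = -242 + 94 = -148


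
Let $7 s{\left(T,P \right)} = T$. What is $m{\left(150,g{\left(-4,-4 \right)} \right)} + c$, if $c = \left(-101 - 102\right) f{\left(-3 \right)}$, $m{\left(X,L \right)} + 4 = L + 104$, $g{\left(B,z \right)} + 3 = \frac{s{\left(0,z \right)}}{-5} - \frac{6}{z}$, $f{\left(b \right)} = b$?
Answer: $\frac{1415}{2} \approx 707.5$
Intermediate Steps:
$s{\left(T,P \right)} = \frac{T}{7}$
$g{\left(B,z \right)} = -3 - \frac{6}{z}$ ($g{\left(B,z \right)} = -3 + \left(\frac{\frac{1}{7} \cdot 0}{-5} - \frac{6}{z}\right) = -3 + \left(0 \left(- \frac{1}{5}\right) - \frac{6}{z}\right) = -3 + \left(0 - \frac{6}{z}\right) = -3 - \frac{6}{z}$)
$m{\left(X,L \right)} = 100 + L$ ($m{\left(X,L \right)} = -4 + \left(L + 104\right) = -4 + \left(104 + L\right) = 100 + L$)
$c = 609$ ($c = \left(-101 - 102\right) \left(-3\right) = \left(-203\right) \left(-3\right) = 609$)
$m{\left(150,g{\left(-4,-4 \right)} \right)} + c = \left(100 - \left(3 + \frac{6}{-4}\right)\right) + 609 = \left(100 - \frac{3}{2}\right) + 609 = \frac{197}{2} + 609 = \frac{1415}{2}$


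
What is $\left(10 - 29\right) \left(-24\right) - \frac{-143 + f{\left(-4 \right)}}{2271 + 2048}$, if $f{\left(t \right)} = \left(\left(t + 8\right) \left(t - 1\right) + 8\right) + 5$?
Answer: $\frac{1969614}{4319} \approx 456.03$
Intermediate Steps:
$f{\left(t \right)} = 13 + \left(-1 + t\right) \left(8 + t\right)$ ($f{\left(t \right)} = \left(\left(8 + t\right) \left(-1 + t\right) + 8\right) + 5 = \left(\left(-1 + t\right) \left(8 + t\right) + 8\right) + 5 = \left(8 + \left(-1 + t\right) \left(8 + t\right)\right) + 5 = 13 + \left(-1 + t\right) \left(8 + t\right)$)
$\left(10 - 29\right) \left(-24\right) - \frac{-143 + f{\left(-4 \right)}}{2271 + 2048} = \left(10 - 29\right) \left(-24\right) - \frac{-143 + \left(5 + \left(-4\right)^{2} + 7 \left(-4\right)\right)}{2271 + 2048} = \left(-19\right) \left(-24\right) - \frac{-143 + \left(5 + 16 - 28\right)}{4319} = 456 - \left(-143 - 7\right) \frac{1}{4319} = 456 - \left(-150\right) \frac{1}{4319} = 456 - - \frac{150}{4319} = 456 + \frac{150}{4319} = \frac{1969614}{4319}$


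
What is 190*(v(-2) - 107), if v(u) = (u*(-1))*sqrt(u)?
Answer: -20330 + 380*I*sqrt(2) ≈ -20330.0 + 537.4*I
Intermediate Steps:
v(u) = -u**(3/2) (v(u) = (-u)*sqrt(u) = -u**(3/2))
190*(v(-2) - 107) = 190*(-(-2)**(3/2) - 107) = 190*(-(-2)*I*sqrt(2) - 107) = 190*(2*I*sqrt(2) - 107) = 190*(-107 + 2*I*sqrt(2)) = -20330 + 380*I*sqrt(2)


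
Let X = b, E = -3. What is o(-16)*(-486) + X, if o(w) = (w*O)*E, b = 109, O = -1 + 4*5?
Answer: -443123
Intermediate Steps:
O = 19 (O = -1 + 20 = 19)
o(w) = -57*w (o(w) = (w*19)*(-3) = (19*w)*(-3) = -57*w)
X = 109
o(-16)*(-486) + X = -57*(-16)*(-486) + 109 = 912*(-486) + 109 = -443232 + 109 = -443123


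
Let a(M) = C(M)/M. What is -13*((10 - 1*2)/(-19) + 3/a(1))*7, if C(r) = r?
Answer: -4459/19 ≈ -234.68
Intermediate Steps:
a(M) = 1 (a(M) = M/M = 1)
-13*((10 - 1*2)/(-19) + 3/a(1))*7 = -13*((10 - 1*2)/(-19) + 3/1)*7 = -13*((10 - 2)*(-1/19) + 3*1)*7 = -13*(8*(-1/19) + 3)*7 = -13*(-8/19 + 3)*7 = -13*49/19*7 = -637/19*7 = -4459/19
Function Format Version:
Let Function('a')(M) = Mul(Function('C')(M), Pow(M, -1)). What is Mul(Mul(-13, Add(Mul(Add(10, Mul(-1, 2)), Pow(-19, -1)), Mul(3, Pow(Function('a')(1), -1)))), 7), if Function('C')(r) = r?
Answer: Rational(-4459, 19) ≈ -234.68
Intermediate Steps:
Function('a')(M) = 1 (Function('a')(M) = Mul(M, Pow(M, -1)) = 1)
Mul(Mul(-13, Add(Mul(Add(10, Mul(-1, 2)), Pow(-19, -1)), Mul(3, Pow(Function('a')(1), -1)))), 7) = Mul(Mul(-13, Add(Mul(Add(10, Mul(-1, 2)), Pow(-19, -1)), Mul(3, Pow(1, -1)))), 7) = Mul(Mul(-13, Add(Mul(Add(10, -2), Rational(-1, 19)), Mul(3, 1))), 7) = Mul(Mul(-13, Add(Mul(8, Rational(-1, 19)), 3)), 7) = Mul(Mul(-13, Add(Rational(-8, 19), 3)), 7) = Mul(Mul(-13, Rational(49, 19)), 7) = Mul(Rational(-637, 19), 7) = Rational(-4459, 19)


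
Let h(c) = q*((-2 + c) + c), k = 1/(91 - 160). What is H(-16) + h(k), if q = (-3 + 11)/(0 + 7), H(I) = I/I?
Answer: -91/69 ≈ -1.3188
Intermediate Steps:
H(I) = 1
k = -1/69 (k = 1/(-69) = -1/69 ≈ -0.014493)
q = 8/7 ≈ 1.1429
h(c) = -16/7 + 16*c/7 (h(c) = 8*((-2 + c) + c)/7 = 8*(-2 + 2*c)/7 = -16/7 + 16*c/7)
H(-16) + h(k) = 1 + (-16/7 + (16/7)*(-1/69)) = 1 + (-16/7 - 16/483) = 1 - 160/69 = -91/69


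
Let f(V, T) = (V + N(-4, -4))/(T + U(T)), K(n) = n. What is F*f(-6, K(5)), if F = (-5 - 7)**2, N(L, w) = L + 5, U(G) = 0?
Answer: -144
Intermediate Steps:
N(L, w) = 5 + L
F = 144 (F = (-12)**2 = 144)
f(V, T) = (1 + V)/T (f(V, T) = (V + (5 - 4))/(T + 0) = (V + 1)/T = (1 + V)/T)
F*f(-6, K(5)) = 144*((1 - 6)/5) = 144*((1/5)*(-5)) = 144*(-1) = -144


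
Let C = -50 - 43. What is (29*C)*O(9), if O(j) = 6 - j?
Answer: 8091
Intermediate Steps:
C = -93
(29*C)*O(9) = (29*(-93))*(6 - 1*9) = -2697*(6 - 9) = -2697*(-3) = 8091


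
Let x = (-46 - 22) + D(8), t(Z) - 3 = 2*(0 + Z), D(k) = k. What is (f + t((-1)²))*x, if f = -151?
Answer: 8760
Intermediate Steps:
t(Z) = 3 + 2*Z (t(Z) = 3 + 2*(0 + Z) = 3 + 2*Z)
x = -60 (x = (-46 - 22) + 8 = -68 + 8 = -60)
(f + t((-1)²))*x = (-151 + (3 + 2*(-1)²))*(-60) = (-151 + (3 + 2*1))*(-60) = (-151 + (3 + 2))*(-60) = (-151 + 5)*(-60) = -146*(-60) = 8760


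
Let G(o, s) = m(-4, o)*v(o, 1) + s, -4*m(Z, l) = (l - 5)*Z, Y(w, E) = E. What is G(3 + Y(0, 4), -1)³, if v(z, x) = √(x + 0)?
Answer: 1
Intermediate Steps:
v(z, x) = √x
m(Z, l) = -Z*(-5 + l)/4 (m(Z, l) = -(l - 5)*Z/4 = -(-5 + l)*Z/4 = -Z*(-5 + l)/4)
G(o, s) = -5 + o + s (G(o, s) = ((¼)*(-4)*(5 - o))*√1 + s = (-5 + o)*1 + s = (-5 + o) + s = -5 + o + s)
G(3 + Y(0, 4), -1)³ = (-5 + (3 + 4) - 1)³ = (-5 + 7 - 1)³ = 1³ = 1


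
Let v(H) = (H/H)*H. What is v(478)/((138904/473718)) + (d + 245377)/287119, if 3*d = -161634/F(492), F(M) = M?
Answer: 1000120567743613/613185405231 ≈ 1631.0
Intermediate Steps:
d = -26939/246 (d = (-161634/492)/3 = (-161634*1/492)/3 = (1/3)*(-26939/82) = -26939/246 ≈ -109.51)
v(H) = H (v(H) = 1*H = H)
v(478)/((138904/473718)) + (d + 245377)/287119 = 478/((138904/473718)) + (-26939/246 + 245377)/287119 = 478/((138904*(1/473718))) + (60335803/246)*(1/287119) = 478/(69452/236859) + 60335803/70631274 = 478*(236859/69452) + 60335803/70631274 = 56609301/34726 + 60335803/70631274 = 1000120567743613/613185405231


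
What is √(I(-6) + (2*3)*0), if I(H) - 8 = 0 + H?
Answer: √2 ≈ 1.4142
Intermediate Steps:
I(H) = 8 + H (I(H) = 8 + (0 + H) = 8 + H)
√(I(-6) + (2*3)*0) = √((8 - 6) + (2*3)*0) = √(2 + 6*0) = √(2 + 0) = √2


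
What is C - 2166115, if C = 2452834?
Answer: 286719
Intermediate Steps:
C - 2166115 = 2452834 - 2166115 = 286719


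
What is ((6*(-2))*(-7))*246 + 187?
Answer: 20851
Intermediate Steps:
((6*(-2))*(-7))*246 + 187 = -12*(-7)*246 + 187 = 84*246 + 187 = 20664 + 187 = 20851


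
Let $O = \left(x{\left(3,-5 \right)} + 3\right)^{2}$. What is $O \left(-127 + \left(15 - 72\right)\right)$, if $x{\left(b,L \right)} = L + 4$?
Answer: $-736$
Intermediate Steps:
$x{\left(b,L \right)} = 4 + L$
$O = 4$ ($O = \left(\left(4 - 5\right) + 3\right)^{2} = \left(-1 + 3\right)^{2} = 2^{2} = 4$)
$O \left(-127 + \left(15 - 72\right)\right) = 4 \left(-127 + \left(15 - 72\right)\right) = 4 \left(-127 - 57\right) = 4 \left(-184\right) = -736$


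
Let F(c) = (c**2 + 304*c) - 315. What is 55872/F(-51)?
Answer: -9312/2203 ≈ -4.2270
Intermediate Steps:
F(c) = -315 + c**2 + 304*c
55872/F(-51) = 55872/(-315 + (-51)**2 + 304*(-51)) = 55872/(-315 + 2601 - 15504) = 55872/(-13218) = 55872*(-1/13218) = -9312/2203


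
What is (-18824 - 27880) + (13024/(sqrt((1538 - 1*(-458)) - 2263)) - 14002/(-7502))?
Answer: -175179703/3751 - 13024*I*sqrt(267)/267 ≈ -46702.0 - 797.06*I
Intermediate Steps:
(-18824 - 27880) + (13024/(sqrt((1538 - 1*(-458)) - 2263)) - 14002/(-7502)) = -46704 + (13024/(sqrt((1538 + 458) - 2263)) - 14002*(-1/7502)) = -46704 + (13024/(sqrt(1996 - 2263)) + 7001/3751) = -46704 + (13024/(sqrt(-267)) + 7001/3751) = -46704 + (13024/((I*sqrt(267))) + 7001/3751) = -46704 + (13024*(-I*sqrt(267)/267) + 7001/3751) = -46704 + (-13024*I*sqrt(267)/267 + 7001/3751) = -46704 + (7001/3751 - 13024*I*sqrt(267)/267) = -175179703/3751 - 13024*I*sqrt(267)/267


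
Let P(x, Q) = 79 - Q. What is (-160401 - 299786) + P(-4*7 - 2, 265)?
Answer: -460373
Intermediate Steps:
(-160401 - 299786) + P(-4*7 - 2, 265) = (-160401 - 299786) + (79 - 1*265) = -460187 + (79 - 265) = -460187 - 186 = -460373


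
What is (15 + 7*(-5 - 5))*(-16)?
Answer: 880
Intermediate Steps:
(15 + 7*(-5 - 5))*(-16) = (15 + 7*(-10))*(-16) = (15 - 70)*(-16) = -55*(-16) = 880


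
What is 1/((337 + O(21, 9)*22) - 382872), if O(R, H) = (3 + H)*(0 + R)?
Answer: -1/376991 ≈ -2.6526e-6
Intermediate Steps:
O(R, H) = R*(3 + H) (O(R, H) = (3 + H)*R = R*(3 + H))
1/((337 + O(21, 9)*22) - 382872) = 1/((337 + (21*(3 + 9))*22) - 382872) = 1/((337 + (21*12)*22) - 382872) = 1/((337 + 252*22) - 382872) = 1/((337 + 5544) - 382872) = 1/(5881 - 382872) = 1/(-376991) = -1/376991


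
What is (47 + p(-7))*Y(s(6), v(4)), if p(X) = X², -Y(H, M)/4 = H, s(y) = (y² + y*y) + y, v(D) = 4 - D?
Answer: -29952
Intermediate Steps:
s(y) = y + 2*y² (s(y) = (y² + y²) + y = 2*y² + y = y + 2*y²)
Y(H, M) = -4*H
(47 + p(-7))*Y(s(6), v(4)) = (47 + (-7)²)*(-24*(1 + 2*6)) = (47 + 49)*(-24*(1 + 12)) = 96*(-24*13) = 96*(-4*78) = 96*(-312) = -29952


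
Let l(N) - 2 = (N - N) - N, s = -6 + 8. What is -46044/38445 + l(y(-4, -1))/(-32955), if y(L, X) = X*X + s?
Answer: -20231221/16892733 ≈ -1.1976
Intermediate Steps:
s = 2
y(L, X) = 2 + X² (y(L, X) = X*X + 2 = X² + 2 = 2 + X²)
l(N) = 2 - N (l(N) = 2 + ((N - N) - N) = 2 + (0 - N) = 2 - N)
-46044/38445 + l(y(-4, -1))/(-32955) = -46044/38445 + (2 - (2 + (-1)²))/(-32955) = -46044*1/38445 + (2 - (2 + 1))*(-1/32955) = -15348/12815 + (2 - 1*3)*(-1/32955) = -15348/12815 + (2 - 3)*(-1/32955) = -15348/12815 - 1*(-1/32955) = -15348/12815 + 1/32955 = -20231221/16892733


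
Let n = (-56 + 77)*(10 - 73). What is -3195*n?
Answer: 4226985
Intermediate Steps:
n = -1323 (n = 21*(-63) = -1323)
-3195*n = -3195*(-1323) = 4226985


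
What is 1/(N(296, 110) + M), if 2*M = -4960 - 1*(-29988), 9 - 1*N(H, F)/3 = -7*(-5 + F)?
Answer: 1/14746 ≈ 6.7815e-5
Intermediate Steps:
N(H, F) = -78 + 21*F (N(H, F) = 27 - (-21)*(-5 + F) = 27 - 3*(35 - 7*F) = 27 + (-105 + 21*F) = -78 + 21*F)
M = 12514 (M = (-4960 - 1*(-29988))/2 = (-4960 + 29988)/2 = (½)*25028 = 12514)
1/(N(296, 110) + M) = 1/((-78 + 21*110) + 12514) = 1/((-78 + 2310) + 12514) = 1/(2232 + 12514) = 1/14746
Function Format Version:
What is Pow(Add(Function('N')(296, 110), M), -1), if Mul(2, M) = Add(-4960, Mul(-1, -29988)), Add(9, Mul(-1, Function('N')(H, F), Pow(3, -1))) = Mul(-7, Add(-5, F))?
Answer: Rational(1, 14746) ≈ 6.7815e-5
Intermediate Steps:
Function('N')(H, F) = Add(-78, Mul(21, F)) (Function('N')(H, F) = Add(27, Mul(-3, Mul(-7, Add(-5, F)))) = Add(27, Mul(-3, Add(35, Mul(-7, F)))) = Add(27, Add(-105, Mul(21, F))) = Add(-78, Mul(21, F)))
M = 12514 (M = Mul(Rational(1, 2), Add(-4960, Mul(-1, -29988))) = Mul(Rational(1, 2), Add(-4960, 29988)) = Mul(Rational(1, 2), 25028) = 12514)
Pow(Add(Function('N')(296, 110), M), -1) = Pow(Add(Add(-78, Mul(21, 110)), 12514), -1) = Pow(Add(Add(-78, 2310), 12514), -1) = Pow(Add(2232, 12514), -1) = Pow(14746, -1) = Rational(1, 14746)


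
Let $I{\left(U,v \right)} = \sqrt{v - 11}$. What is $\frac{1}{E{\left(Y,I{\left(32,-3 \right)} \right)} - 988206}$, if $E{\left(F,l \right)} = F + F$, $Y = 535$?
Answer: $- \frac{1}{987136} \approx -1.013 \cdot 10^{-6}$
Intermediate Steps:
$I{\left(U,v \right)} = \sqrt{-11 + v}$
$E{\left(F,l \right)} = 2 F$
$\frac{1}{E{\left(Y,I{\left(32,-3 \right)} \right)} - 988206} = \frac{1}{2 \cdot 535 - 988206} = \frac{1}{1070 - 988206} = \frac{1}{-987136} = - \frac{1}{987136}$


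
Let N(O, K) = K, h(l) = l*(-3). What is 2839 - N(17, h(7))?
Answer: 2860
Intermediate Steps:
h(l) = -3*l
2839 - N(17, h(7)) = 2839 - (-3)*7 = 2839 - 1*(-21) = 2839 + 21 = 2860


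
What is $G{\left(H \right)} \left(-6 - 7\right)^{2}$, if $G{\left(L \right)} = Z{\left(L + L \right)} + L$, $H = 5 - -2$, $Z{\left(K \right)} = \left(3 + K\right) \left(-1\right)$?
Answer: $-1690$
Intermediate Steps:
$Z{\left(K \right)} = -3 - K$
$H = 7$ ($H = 5 + 2 = 7$)
$G{\left(L \right)} = -3 - L$ ($G{\left(L \right)} = \left(-3 - \left(L + L\right)\right) + L = \left(-3 - 2 L\right) + L = -3 - L$)
$G{\left(H \right)} \left(-6 - 7\right)^{2} = \left(-3 - 7\right) \left(-6 - 7\right)^{2} = \left(-3 - 7\right) \left(-13\right)^{2} = \left(-10\right) 169 = -1690$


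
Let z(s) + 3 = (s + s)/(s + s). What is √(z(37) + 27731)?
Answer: 3*√3081 ≈ 166.52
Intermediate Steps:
z(s) = -2 (z(s) = -3 + (s + s)/(s + s) = -3 + (2*s)/((2*s)) = -3 + (2*s)*(1/(2*s)) = -3 + 1 = -2)
√(z(37) + 27731) = √(-2 + 27731) = √27729 = 3*√3081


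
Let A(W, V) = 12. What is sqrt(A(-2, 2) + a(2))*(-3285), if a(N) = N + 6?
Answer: -6570*sqrt(5) ≈ -14691.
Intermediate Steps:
a(N) = 6 + N
sqrt(A(-2, 2) + a(2))*(-3285) = sqrt(12 + (6 + 2))*(-3285) = sqrt(12 + 8)*(-3285) = sqrt(20)*(-3285) = (2*sqrt(5))*(-3285) = -6570*sqrt(5)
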